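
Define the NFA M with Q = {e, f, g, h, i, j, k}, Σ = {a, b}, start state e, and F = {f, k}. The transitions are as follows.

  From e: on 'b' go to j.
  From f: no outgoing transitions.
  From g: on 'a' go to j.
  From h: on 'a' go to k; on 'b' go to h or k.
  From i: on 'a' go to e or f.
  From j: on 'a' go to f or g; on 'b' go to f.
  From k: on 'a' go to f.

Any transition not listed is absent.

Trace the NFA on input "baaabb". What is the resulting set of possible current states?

∅

Start in {e}.
Read 'b': {e} → {j}.
Read 'a': {j} → {f, g}.
Read 'a': {f, g} → {j}.
Read 'a': {j} → {f, g}.
Read 'b': {f, g} → ∅.
The set is empty and remains empty for the remaining 1 symbol.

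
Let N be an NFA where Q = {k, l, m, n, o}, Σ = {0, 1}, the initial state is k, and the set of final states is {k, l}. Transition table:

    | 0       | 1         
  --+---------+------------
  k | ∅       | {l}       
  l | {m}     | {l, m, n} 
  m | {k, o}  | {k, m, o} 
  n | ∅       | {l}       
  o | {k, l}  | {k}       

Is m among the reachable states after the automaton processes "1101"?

Start in {k}.
Read '1': k→{l}; now {l}.
Read '1': l→{l, m, n}; now {l, m, n}.
Read '0': l→{m}, m→{k, o}, n→∅; now {k, m, o}.
Read '1': k→{l}, m→{k, m, o}, o→{k}; now {k, l, m, o}.
State m is in {k, l, m, o}.

Yes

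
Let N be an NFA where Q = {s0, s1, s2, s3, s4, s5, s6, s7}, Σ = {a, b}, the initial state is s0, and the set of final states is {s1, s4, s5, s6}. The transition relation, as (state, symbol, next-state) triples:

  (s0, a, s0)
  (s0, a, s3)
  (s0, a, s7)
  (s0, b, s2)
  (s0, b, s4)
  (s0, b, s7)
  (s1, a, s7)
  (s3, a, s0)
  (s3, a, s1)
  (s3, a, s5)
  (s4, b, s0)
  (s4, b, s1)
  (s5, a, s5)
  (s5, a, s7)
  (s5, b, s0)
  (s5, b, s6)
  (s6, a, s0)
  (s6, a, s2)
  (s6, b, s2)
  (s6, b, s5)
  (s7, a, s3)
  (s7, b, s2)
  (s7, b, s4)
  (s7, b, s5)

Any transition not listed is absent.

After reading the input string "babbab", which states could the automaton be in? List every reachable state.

∅

Start in {s0}.
Read 'b': {s0} → {s2, s4, s7}.
Read 'a': {s2, s4, s7} → {s3}.
Read 'b': {s3} → ∅.
The set is empty and remains empty for the remaining 3 symbols.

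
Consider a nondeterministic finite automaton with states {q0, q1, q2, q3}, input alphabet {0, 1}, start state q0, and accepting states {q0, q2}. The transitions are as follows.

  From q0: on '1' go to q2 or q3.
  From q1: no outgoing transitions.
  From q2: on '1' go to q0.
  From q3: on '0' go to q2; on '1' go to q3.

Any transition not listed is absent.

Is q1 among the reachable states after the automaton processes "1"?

No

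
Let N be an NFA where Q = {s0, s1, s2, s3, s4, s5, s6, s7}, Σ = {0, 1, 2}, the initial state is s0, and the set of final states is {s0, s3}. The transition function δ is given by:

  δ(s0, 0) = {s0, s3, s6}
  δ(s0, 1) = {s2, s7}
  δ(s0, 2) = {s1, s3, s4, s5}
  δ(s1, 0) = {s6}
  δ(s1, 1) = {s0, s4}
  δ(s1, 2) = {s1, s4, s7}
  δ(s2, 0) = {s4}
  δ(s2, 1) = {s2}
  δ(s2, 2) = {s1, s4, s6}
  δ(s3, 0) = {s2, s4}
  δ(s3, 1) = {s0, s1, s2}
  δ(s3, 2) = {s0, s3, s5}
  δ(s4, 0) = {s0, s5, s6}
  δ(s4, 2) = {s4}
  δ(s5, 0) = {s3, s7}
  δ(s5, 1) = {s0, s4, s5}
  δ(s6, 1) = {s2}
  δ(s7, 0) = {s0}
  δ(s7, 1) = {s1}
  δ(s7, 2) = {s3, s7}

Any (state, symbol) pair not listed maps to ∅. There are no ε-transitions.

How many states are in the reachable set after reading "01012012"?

Start in {s0}.
Read '0': s0→{s0, s3, s6}; now {s0, s3, s6}.
Read '1': s0→{s2, s7}, s3→{s0, s1, s2}, s6→{s2}; now {s0, s1, s2, s7}.
Read '0': s0→{s0, s3, s6}, s1→{s6}, s2→{s4}, s7→{s0}; now {s0, s3, s4, s6}.
Read '1': s0→{s2, s7}, s3→{s0, s1, s2}, s4→∅, s6→{s2}; now {s0, s1, s2, s7}.
Read '2': s0→{s1, s3, s4, s5}, s1→{s1, s4, s7}, s2→{s1, s4, s6}, s7→{s3, s7}; now {s1, s3, s4, s5, s6, s7}.
Read '0': s1→{s6}, s3→{s2, s4}, s4→{s0, s5, s6}, s5→{s3, s7}, s6→∅, s7→{s0}; now {s0, s2, s3, s4, s5, s6, s7}.
Read '1': s0→{s2, s7}, s2→{s2}, s3→{s0, s1, s2}, s4→∅, s5→{s0, s4, s5}, s6→{s2}, s7→{s1}; now {s0, s1, s2, s4, s5, s7}.
Read '2': s0→{s1, s3, s4, s5}, s1→{s1, s4, s7}, s2→{s1, s4, s6}, s4→{s4}, s5→∅, s7→{s3, s7}; now {s1, s3, s4, s5, s6, s7}.
That set has 6 states.

6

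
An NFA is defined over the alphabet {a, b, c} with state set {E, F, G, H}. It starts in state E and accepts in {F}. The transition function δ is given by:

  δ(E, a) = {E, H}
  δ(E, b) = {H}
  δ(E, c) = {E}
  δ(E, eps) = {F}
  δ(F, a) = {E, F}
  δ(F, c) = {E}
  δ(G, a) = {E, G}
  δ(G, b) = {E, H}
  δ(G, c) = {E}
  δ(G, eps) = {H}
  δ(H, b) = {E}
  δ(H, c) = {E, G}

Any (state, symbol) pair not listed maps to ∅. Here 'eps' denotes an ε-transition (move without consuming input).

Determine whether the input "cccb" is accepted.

Start: ε-closure({E}) = {E, F}.
Read 'c': E→{E}, F→{E}; union {E}; ε-closure = {E, F}.
Read 'c': E→{E}, F→{E}; union {E}; ε-closure = {E, F}.
Read 'c': E→{E}, F→{E}; union {E}; ε-closure = {E, F}.
Read 'b': E→{H}, F→∅; now {H}.
The final set {H} contains no accepting state.

No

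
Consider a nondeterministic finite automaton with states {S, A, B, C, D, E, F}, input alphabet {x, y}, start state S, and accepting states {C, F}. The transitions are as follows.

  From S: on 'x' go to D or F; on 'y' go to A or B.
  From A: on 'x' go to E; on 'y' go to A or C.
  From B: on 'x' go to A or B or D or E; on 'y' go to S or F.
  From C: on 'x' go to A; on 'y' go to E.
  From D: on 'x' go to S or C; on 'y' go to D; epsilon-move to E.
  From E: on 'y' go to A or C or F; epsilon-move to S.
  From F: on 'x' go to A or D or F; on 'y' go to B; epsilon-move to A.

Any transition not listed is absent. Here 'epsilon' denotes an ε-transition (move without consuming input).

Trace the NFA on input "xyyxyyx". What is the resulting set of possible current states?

Start in {S}.
Read 'x': S→{D, F}; union {D, F}; ε-closure = {S, A, D, E, F}.
Read 'y': S→{A, B}, A→{A, C}, D→{D}, E→{A, C, F}, F→{B}; union {A, B, C, D, F}; ε-closure = {S, A, B, C, D, E, F}.
Read 'y': S→{A, B}, A→{A, C}, B→{S, F}, C→{E}, D→{D}, E→{A, C, F}, F→{B}; now {S, A, B, C, D, E, F}.
Read 'x': S→{D, F}, A→{E}, B→{A, B, D, E}, C→{A}, D→{S, C}, E→∅, F→{A, D, F}; now {S, A, B, C, D, E, F}.
Read 'y': S→{A, B}, A→{A, C}, B→{S, F}, C→{E}, D→{D}, E→{A, C, F}, F→{B}; now {S, A, B, C, D, E, F}.
Read 'y': S→{A, B}, A→{A, C}, B→{S, F}, C→{E}, D→{D}, E→{A, C, F}, F→{B}; now {S, A, B, C, D, E, F}.
Read 'x': S→{D, F}, A→{E}, B→{A, B, D, E}, C→{A}, D→{S, C}, E→∅, F→{A, D, F}; now {S, A, B, C, D, E, F}.

{S, A, B, C, D, E, F}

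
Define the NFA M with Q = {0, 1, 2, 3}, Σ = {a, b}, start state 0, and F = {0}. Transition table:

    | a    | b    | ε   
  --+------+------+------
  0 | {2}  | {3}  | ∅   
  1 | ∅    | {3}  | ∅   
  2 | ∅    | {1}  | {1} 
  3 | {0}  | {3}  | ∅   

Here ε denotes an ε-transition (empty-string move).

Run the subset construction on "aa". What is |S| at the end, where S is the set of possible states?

0

Start in {0}.
Read 'a': {0} → {1, 2}.
Read 'a': {1, 2} → ∅.
That set has 0 states.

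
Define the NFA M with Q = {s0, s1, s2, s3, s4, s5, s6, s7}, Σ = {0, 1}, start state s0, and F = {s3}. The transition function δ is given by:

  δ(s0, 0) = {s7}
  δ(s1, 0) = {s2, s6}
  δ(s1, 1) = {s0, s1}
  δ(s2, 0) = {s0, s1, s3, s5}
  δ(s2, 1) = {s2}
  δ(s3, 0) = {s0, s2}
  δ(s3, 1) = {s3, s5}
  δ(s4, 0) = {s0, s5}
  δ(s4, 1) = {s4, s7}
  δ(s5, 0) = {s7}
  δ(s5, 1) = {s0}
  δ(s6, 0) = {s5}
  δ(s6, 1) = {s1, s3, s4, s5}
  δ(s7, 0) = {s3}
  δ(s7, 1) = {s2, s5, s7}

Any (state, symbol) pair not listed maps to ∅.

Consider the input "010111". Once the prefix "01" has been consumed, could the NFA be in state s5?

Start in {s0}.
Read '0': {s0} → {s7}.
Read '1': {s7} → {s2, s5, s7}.
State s5 is in {s2, s5, s7}.

Yes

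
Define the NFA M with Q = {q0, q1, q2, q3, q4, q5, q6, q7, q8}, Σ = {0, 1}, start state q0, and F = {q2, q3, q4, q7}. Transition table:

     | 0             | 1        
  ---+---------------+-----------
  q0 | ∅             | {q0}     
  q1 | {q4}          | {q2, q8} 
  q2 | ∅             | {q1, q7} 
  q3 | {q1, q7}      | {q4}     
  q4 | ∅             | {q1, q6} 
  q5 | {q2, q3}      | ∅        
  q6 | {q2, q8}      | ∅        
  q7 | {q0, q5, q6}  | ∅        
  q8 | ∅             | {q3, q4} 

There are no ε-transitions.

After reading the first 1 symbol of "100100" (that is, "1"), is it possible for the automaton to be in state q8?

Start in {q0}.
Read '1': {q0} → {q0}.
State q8 is not in {q0}.

No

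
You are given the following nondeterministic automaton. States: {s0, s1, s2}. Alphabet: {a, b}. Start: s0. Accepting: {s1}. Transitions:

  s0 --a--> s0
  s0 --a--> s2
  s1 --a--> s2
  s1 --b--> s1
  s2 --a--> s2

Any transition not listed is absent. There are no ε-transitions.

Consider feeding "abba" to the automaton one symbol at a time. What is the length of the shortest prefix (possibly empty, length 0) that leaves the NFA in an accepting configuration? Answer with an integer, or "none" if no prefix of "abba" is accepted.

none

Start in {s0}.
Read 'a': {s0} → {s0, s2}.
Read 'b': {s0, s2} → ∅.
The set is empty and remains empty for the remaining 2 symbols.
No reachable set along the way intersects F.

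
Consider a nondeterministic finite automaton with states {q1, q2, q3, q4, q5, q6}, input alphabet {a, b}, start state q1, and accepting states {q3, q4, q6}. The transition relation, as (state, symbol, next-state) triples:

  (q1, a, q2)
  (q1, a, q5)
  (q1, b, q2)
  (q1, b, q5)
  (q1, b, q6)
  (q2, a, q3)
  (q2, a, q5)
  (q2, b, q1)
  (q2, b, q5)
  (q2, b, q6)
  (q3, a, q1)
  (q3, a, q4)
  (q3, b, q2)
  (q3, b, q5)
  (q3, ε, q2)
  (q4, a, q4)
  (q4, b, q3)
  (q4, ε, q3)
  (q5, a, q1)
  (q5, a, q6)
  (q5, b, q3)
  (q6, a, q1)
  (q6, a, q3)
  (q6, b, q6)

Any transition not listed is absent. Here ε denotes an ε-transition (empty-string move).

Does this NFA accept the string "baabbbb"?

Yes

Start in {q1}.
Read 'b': q1→{q2, q5, q6}; now {q2, q5, q6}.
Read 'a': q2→{q3, q5}, q5→{q1, q6}, q6→{q1, q3}; union {q1, q3, q5, q6}; ε-closure = {q1, q2, q3, q5, q6}.
Read 'a': q1→{q2, q5}, q2→{q3, q5}, q3→{q1, q4}, q5→{q1, q6}, q6→{q1, q3}; now {q1, q2, q3, q4, q5, q6}.
Read 'b': q1→{q2, q5, q6}, q2→{q1, q5, q6}, q3→{q2, q5}, q4→{q3}, q5→{q3}, q6→{q6}; now {q1, q2, q3, q5, q6}.
Read 'b': q1→{q2, q5, q6}, q2→{q1, q5, q6}, q3→{q2, q5}, q5→{q3}, q6→{q6}; now {q1, q2, q3, q5, q6}.
Read 'b': q1→{q2, q5, q6}, q2→{q1, q5, q6}, q3→{q2, q5}, q5→{q3}, q6→{q6}; now {q1, q2, q3, q5, q6}.
Read 'b': q1→{q2, q5, q6}, q2→{q1, q5, q6}, q3→{q2, q5}, q5→{q3}, q6→{q6}; now {q1, q2, q3, q5, q6}.
The final set {q1, q2, q3, q5, q6} contains the accepting states q3, q6.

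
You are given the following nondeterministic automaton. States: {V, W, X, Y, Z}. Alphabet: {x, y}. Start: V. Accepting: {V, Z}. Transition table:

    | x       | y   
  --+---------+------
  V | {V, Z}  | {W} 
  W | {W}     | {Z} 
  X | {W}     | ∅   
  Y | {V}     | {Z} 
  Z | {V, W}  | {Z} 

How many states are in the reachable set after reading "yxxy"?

Start in {V}.
Read 'y': V→{W}; now {W}.
Read 'x': W→{W}; now {W}.
Read 'x': W→{W}; now {W}.
Read 'y': W→{Z}; now {Z}.
That set has 1 state.

1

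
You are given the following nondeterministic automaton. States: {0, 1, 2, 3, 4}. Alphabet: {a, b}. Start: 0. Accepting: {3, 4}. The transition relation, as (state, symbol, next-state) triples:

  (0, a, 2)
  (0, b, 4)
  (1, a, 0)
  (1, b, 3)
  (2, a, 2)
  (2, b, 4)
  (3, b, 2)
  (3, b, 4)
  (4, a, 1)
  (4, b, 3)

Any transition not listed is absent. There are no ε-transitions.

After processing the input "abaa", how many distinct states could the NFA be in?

Start in {0}.
Read 'a': {0} → {2}.
Read 'b': {2} → {4}.
Read 'a': {4} → {1}.
Read 'a': {1} → {0}.
That set has 1 state.

1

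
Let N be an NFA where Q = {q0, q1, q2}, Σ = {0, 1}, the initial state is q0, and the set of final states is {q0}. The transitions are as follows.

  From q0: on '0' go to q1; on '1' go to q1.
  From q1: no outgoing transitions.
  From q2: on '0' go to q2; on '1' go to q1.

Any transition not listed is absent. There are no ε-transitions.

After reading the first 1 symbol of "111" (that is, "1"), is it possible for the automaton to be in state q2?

No

Start in {q0}.
Read '1': q0→{q1}; now {q1}.
State q2 is not in {q1}.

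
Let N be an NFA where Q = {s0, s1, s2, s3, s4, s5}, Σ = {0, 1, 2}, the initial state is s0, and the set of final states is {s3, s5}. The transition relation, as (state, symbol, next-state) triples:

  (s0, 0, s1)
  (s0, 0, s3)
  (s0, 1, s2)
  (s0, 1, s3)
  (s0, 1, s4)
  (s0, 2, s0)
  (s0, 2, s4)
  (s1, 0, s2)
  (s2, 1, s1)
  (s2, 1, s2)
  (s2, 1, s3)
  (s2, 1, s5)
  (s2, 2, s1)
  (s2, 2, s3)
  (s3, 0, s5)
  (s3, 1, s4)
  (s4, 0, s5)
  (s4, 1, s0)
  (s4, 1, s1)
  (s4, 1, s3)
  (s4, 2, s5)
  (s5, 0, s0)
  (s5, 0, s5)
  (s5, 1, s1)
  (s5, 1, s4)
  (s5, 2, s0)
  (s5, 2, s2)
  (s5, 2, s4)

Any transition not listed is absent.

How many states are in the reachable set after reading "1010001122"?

6

Start in {s0}.
Read '1': s0→{s2, s3, s4}; now {s2, s3, s4}.
Read '0': s2→∅, s3→{s5}, s4→{s5}; now {s5}.
Read '1': s5→{s1, s4}; now {s1, s4}.
Read '0': s1→{s2}, s4→{s5}; now {s2, s5}.
Read '0': s2→∅, s5→{s0, s5}; now {s0, s5}.
Read '0': s0→{s1, s3}, s5→{s0, s5}; now {s0, s1, s3, s5}.
Read '1': s0→{s2, s3, s4}, s1→∅, s3→{s4}, s5→{s1, s4}; now {s1, s2, s3, s4}.
Read '1': s1→∅, s2→{s1, s2, s3, s5}, s3→{s4}, s4→{s0, s1, s3}; now {s0, s1, s2, s3, s4, s5}.
Read '2': s0→{s0, s4}, s1→∅, s2→{s1, s3}, s3→∅, s4→{s5}, s5→{s0, s2, s4}; now {s0, s1, s2, s3, s4, s5}.
Read '2': s0→{s0, s4}, s1→∅, s2→{s1, s3}, s3→∅, s4→{s5}, s5→{s0, s2, s4}; now {s0, s1, s2, s3, s4, s5}.
That set has 6 states.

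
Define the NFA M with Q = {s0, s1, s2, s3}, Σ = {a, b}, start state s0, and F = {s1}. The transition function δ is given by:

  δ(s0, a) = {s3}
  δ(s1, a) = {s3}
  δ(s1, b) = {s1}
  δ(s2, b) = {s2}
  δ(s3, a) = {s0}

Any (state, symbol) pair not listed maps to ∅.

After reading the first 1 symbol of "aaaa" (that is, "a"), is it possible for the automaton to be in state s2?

No

Start in {s0}.
Read 'a': s0→{s3}; now {s3}.
State s2 is not in {s3}.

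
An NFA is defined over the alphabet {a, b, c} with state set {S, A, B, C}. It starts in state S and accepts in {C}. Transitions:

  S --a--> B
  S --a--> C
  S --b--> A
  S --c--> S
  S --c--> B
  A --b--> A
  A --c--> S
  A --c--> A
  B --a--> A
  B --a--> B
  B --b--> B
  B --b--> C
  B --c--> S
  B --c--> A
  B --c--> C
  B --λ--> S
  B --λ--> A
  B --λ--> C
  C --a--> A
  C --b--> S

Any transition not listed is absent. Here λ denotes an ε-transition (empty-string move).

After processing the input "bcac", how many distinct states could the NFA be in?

Start in {S}.
Read 'b': {S} → {A}.
Read 'c': {A} → {S, A}.
Read 'a': {S, A} → {S, A, B, C}.
Read 'c': {S, A, B, C} → {S, A, B, C}.
That set has 4 states.

4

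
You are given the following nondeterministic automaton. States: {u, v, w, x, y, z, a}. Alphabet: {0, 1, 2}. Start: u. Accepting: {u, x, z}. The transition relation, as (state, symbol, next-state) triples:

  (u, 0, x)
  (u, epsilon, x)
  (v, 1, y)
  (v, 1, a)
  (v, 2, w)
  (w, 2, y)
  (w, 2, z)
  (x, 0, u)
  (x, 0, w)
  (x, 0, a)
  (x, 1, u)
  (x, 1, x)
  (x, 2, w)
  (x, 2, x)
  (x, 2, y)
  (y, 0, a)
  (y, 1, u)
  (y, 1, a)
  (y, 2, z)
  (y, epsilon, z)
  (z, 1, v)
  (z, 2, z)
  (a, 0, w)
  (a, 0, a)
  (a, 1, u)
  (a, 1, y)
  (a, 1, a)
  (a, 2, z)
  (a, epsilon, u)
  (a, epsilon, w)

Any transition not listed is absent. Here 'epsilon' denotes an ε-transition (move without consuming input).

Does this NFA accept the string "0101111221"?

Start: ε-closure({u}) = {u, x}.
Read '0': {u, x} → {u, w, x, a}.
Read '1': {u, w, x, a} → {u, w, x, y, z, a}.
Read '0': {u, w, x, y, z, a} → {u, w, x, a}.
Read '1': {u, w, x, a} → {u, w, x, y, z, a}.
Read '1': {u, w, x, y, z, a} → {u, v, w, x, y, z, a}.
Read '1': {u, v, w, x, y, z, a} → {u, v, w, x, y, z, a}.
Read '1': {u, v, w, x, y, z, a} → {u, v, w, x, y, z, a}.
Read '2': {u, v, w, x, y, z, a} → {w, x, y, z}.
Read '2': {w, x, y, z} → {w, x, y, z}.
Read '1': {w, x, y, z} → {u, v, w, x, a}.
The final set {u, v, w, x, a} contains the accepting states u, x.

Yes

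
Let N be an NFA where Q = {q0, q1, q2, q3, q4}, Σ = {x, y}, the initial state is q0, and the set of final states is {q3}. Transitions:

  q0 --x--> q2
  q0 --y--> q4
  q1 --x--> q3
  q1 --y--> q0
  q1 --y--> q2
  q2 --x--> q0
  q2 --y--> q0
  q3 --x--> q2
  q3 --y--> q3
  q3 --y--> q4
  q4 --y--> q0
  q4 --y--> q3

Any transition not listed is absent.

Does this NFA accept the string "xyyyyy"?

Yes

Start in {q0}.
Read 'x': {q0} → {q2}.
Read 'y': {q2} → {q0}.
Read 'y': {q0} → {q4}.
Read 'y': {q4} → {q0, q3}.
Read 'y': {q0, q3} → {q3, q4}.
Read 'y': {q3, q4} → {q0, q3, q4}.
The final set {q0, q3, q4} contains the accepting state q3.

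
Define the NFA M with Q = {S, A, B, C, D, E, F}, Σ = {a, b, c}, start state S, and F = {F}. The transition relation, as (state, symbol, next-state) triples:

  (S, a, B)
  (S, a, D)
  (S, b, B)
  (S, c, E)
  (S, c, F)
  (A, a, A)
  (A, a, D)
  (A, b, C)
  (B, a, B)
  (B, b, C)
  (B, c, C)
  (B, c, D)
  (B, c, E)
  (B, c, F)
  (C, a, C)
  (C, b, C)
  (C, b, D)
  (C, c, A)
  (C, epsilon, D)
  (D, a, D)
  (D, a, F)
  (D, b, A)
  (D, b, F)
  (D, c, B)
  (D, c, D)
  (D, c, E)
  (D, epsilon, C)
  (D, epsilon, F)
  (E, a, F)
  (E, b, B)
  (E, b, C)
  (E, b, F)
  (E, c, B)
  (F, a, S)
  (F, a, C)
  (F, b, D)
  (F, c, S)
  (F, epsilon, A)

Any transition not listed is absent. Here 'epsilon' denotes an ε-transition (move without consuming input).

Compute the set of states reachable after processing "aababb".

{A, C, D, F}

Start in {S}.
Read 'a': {S} → {A, B, C, D, F}.
Read 'a': {A, B, C, D, F} → {S, A, B, C, D, F}.
Read 'b': {S, A, B, C, D, F} → {A, B, C, D, F}.
Read 'a': {A, B, C, D, F} → {S, A, B, C, D, F}.
Read 'b': {S, A, B, C, D, F} → {A, B, C, D, F}.
Read 'b': {A, B, C, D, F} → {A, C, D, F}.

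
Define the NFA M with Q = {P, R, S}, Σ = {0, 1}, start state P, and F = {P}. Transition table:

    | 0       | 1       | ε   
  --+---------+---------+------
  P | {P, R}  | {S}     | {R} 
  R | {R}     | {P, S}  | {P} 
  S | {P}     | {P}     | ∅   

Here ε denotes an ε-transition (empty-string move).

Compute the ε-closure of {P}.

{P, R}

Begin with {P}.
ε-move P → R; add R.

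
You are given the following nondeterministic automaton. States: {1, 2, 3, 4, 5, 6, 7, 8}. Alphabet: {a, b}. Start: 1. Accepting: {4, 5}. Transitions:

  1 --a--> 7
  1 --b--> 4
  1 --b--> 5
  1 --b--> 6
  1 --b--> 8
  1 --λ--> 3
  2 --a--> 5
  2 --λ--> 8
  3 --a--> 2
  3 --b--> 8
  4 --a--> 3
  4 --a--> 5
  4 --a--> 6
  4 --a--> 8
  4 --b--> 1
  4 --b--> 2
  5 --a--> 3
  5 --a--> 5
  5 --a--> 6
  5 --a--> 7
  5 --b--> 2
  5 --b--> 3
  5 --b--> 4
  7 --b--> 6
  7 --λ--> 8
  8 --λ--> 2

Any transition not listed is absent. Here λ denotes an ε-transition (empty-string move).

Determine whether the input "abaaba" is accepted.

No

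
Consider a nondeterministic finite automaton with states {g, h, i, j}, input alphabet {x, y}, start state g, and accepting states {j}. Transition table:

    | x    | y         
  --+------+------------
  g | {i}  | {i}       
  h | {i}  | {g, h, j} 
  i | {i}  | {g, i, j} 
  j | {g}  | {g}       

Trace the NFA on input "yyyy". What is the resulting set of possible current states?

{g, i, j}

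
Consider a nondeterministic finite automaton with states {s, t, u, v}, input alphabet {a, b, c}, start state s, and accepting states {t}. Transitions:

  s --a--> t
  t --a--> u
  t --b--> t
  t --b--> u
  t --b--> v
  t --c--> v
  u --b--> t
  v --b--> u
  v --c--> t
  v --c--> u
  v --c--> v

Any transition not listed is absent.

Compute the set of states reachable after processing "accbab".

{t}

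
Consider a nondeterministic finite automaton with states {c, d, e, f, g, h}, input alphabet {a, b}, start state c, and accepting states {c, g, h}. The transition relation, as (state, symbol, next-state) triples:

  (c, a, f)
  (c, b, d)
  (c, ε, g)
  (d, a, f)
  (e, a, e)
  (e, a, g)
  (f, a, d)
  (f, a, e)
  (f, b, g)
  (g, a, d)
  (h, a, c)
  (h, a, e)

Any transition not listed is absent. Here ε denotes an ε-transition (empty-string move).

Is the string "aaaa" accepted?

Start: ε-closure({c}) = {c, g}.
Read 'a': {c, g} → {d, f}.
Read 'a': {d, f} → {d, e, f}.
Read 'a': {d, e, f} → {d, e, f, g}.
Read 'a': {d, e, f, g} → {d, e, f, g}.
The final set {d, e, f, g} contains the accepting state g.

Yes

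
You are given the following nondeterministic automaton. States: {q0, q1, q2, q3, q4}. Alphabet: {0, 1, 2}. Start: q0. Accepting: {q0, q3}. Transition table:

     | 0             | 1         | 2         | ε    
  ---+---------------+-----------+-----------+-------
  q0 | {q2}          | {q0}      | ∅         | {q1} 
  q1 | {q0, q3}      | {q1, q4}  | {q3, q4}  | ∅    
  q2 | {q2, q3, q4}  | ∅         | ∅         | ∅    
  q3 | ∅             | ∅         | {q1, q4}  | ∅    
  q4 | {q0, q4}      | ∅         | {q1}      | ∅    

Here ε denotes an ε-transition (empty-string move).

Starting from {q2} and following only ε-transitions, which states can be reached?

{q2}

Begin with {q2}.
No ε-moves leave this set, so the closure equals the set itself.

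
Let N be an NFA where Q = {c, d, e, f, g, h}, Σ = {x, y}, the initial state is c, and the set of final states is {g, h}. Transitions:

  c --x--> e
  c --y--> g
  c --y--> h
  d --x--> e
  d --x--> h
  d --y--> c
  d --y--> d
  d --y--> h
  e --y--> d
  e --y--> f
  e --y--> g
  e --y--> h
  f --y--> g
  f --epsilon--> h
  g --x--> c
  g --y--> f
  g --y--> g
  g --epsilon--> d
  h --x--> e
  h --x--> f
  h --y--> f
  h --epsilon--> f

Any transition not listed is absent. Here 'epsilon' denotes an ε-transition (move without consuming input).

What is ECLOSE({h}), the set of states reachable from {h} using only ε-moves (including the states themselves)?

{f, h}

Begin with {h}.
ε-move h → f; add f.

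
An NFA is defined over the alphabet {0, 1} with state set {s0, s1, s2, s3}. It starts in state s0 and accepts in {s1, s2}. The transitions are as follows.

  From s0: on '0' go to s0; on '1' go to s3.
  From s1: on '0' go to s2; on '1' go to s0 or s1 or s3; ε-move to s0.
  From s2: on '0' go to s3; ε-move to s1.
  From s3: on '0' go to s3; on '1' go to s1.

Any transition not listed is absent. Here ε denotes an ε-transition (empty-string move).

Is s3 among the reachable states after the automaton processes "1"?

Start in {s0}.
Read '1': {s0} → {s3}.
State s3 is in {s3}.

Yes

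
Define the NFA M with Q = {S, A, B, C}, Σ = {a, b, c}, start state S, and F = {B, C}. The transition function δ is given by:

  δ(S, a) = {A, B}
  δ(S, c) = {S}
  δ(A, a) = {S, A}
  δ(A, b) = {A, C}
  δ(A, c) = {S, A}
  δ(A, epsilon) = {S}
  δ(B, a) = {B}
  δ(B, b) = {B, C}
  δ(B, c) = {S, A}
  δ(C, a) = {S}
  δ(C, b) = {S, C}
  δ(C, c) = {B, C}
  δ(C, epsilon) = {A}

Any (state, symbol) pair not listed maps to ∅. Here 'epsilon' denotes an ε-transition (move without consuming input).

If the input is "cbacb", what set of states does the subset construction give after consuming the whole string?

∅

Start in {S}.
Read 'c': {S} → {S}.
Read 'b': {S} → ∅.
The set is empty and remains empty for the remaining 3 symbols.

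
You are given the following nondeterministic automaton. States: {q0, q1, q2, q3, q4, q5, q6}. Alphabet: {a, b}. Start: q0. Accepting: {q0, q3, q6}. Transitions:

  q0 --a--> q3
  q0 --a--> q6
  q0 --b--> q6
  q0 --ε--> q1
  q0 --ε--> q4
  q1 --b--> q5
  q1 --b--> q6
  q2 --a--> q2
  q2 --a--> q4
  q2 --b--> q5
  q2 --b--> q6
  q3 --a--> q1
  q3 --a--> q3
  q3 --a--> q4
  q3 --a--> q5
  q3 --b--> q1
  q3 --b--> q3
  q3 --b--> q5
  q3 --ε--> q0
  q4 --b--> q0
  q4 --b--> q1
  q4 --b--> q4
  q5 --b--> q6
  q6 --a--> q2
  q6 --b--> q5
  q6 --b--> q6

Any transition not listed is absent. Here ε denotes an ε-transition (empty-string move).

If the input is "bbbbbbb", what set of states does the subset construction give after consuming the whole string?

Start: ε-closure({q0}) = {q0, q1, q4}.
Read 'b': q0→{q6}, q1→{q5, q6}, q4→{q0, q1, q4}; now {q0, q1, q4, q5, q6}.
Read 'b': q0→{q6}, q1→{q5, q6}, q4→{q0, q1, q4}, q5→{q6}, q6→{q5, q6}; now {q0, q1, q4, q5, q6}.
Read 'b': q0→{q6}, q1→{q5, q6}, q4→{q0, q1, q4}, q5→{q6}, q6→{q5, q6}; now {q0, q1, q4, q5, q6}.
Read 'b': q0→{q6}, q1→{q5, q6}, q4→{q0, q1, q4}, q5→{q6}, q6→{q5, q6}; now {q0, q1, q4, q5, q6}.
Read 'b': q0→{q6}, q1→{q5, q6}, q4→{q0, q1, q4}, q5→{q6}, q6→{q5, q6}; now {q0, q1, q4, q5, q6}.
Read 'b': q0→{q6}, q1→{q5, q6}, q4→{q0, q1, q4}, q5→{q6}, q6→{q5, q6}; now {q0, q1, q4, q5, q6}.
Read 'b': q0→{q6}, q1→{q5, q6}, q4→{q0, q1, q4}, q5→{q6}, q6→{q5, q6}; now {q0, q1, q4, q5, q6}.

{q0, q1, q4, q5, q6}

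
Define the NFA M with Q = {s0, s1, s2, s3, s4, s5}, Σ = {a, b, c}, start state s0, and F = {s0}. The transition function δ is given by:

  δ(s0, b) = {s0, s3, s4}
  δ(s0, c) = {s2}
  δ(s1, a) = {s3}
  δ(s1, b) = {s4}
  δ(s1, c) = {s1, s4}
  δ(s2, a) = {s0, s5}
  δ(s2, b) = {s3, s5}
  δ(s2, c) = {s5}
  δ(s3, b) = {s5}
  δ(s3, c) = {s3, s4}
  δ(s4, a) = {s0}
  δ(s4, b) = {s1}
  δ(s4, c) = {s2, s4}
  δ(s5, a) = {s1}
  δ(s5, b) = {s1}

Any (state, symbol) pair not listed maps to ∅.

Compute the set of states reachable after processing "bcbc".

{s1, s3, s4}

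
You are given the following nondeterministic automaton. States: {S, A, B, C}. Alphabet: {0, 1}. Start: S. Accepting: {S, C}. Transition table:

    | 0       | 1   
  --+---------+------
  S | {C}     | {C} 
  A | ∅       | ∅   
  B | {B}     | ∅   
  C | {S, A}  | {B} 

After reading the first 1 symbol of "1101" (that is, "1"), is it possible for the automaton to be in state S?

Start in {S}.
Read '1': {S} → {C}.
State S is not in {C}.

No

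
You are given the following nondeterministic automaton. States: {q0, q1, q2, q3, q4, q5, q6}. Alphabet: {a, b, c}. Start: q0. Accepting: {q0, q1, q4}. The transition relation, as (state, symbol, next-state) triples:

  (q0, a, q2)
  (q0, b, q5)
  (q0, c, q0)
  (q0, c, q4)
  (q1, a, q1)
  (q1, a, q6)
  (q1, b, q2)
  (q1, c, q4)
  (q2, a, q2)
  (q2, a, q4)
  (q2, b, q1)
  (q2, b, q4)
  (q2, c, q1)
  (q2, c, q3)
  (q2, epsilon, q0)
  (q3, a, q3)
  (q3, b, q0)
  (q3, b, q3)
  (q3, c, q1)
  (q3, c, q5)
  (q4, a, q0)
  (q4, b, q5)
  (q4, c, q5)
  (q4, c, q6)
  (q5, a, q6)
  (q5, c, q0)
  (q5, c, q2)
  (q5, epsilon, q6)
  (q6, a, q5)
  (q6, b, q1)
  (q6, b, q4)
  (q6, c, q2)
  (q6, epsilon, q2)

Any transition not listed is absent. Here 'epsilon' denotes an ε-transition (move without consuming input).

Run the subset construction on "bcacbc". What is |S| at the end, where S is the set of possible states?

7

Start in {q0}.
Read 'b': q0→{q5}; union {q5}; ε-closure = {q0, q2, q5, q6}.
Read 'c': q0→{q0, q4}, q2→{q1, q3}, q5→{q0, q2}, q6→{q2}; now {q0, q1, q2, q3, q4}.
Read 'a': q0→{q2}, q1→{q1, q6}, q2→{q2, q4}, q3→{q3}, q4→{q0}; now {q0, q1, q2, q3, q4, q6}.
Read 'c': q0→{q0, q4}, q1→{q4}, q2→{q1, q3}, q3→{q1, q5}, q4→{q5, q6}, q6→{q2}; now {q0, q1, q2, q3, q4, q5, q6}.
Read 'b': q0→{q5}, q1→{q2}, q2→{q1, q4}, q3→{q0, q3}, q4→{q5}, q5→∅, q6→{q1, q4}; union {q0, q1, q2, q3, q4, q5}; ε-closure = {q0, q1, q2, q3, q4, q5, q6}.
Read 'c': q0→{q0, q4}, q1→{q4}, q2→{q1, q3}, q3→{q1, q5}, q4→{q5, q6}, q5→{q0, q2}, q6→{q2}; now {q0, q1, q2, q3, q4, q5, q6}.
That set has 7 states.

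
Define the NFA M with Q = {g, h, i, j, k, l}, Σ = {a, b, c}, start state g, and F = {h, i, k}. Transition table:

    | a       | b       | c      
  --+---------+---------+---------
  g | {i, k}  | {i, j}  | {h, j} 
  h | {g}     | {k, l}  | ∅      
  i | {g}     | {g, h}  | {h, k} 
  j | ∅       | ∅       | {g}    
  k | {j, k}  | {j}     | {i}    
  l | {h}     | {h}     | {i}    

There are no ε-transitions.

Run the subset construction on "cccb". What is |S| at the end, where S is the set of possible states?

Start in {g}.
Read 'c': g→{h, j}; now {h, j}.
Read 'c': h→∅, j→{g}; now {g}.
Read 'c': g→{h, j}; now {h, j}.
Read 'b': h→{k, l}, j→∅; now {k, l}.
That set has 2 states.

2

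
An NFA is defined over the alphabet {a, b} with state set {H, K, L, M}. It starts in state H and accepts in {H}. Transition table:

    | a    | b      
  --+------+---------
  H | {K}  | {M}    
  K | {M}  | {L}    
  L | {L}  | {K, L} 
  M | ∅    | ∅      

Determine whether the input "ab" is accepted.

Start in {H}.
Read 'a': H→{K}; now {K}.
Read 'b': K→{L}; now {L}.
The final set {L} contains no accepting state.

No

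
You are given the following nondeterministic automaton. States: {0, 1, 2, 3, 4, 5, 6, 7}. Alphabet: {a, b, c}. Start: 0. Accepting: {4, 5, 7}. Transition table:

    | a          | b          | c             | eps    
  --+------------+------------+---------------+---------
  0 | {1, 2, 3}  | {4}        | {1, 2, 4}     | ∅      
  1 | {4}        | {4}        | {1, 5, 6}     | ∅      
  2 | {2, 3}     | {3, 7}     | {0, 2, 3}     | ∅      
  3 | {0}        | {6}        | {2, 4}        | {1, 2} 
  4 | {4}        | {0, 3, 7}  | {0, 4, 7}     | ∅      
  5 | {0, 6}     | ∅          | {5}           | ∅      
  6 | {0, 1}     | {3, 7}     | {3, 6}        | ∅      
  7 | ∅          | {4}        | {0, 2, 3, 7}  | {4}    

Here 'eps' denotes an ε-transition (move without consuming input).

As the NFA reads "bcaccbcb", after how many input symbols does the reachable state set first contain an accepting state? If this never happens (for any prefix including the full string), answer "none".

Start in {0}.
Read 'b': 0→{4}; now {4}.
None of the earlier sets intersect F, but {4} does.

1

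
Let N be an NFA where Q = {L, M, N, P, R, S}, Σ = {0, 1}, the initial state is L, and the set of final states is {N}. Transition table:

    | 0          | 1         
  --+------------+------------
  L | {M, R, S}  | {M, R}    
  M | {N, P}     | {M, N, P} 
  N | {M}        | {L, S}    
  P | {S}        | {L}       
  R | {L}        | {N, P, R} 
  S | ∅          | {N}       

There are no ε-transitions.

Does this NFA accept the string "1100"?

Yes

Start in {L}.
Read '1': L→{M, R}; now {M, R}.
Read '1': M→{M, N, P}, R→{N, P, R}; now {M, N, P, R}.
Read '0': M→{N, P}, N→{M}, P→{S}, R→{L}; now {L, M, N, P, S}.
Read '0': L→{M, R, S}, M→{N, P}, N→{M}, P→{S}, S→∅; now {M, N, P, R, S}.
The final set {M, N, P, R, S} contains the accepting state N.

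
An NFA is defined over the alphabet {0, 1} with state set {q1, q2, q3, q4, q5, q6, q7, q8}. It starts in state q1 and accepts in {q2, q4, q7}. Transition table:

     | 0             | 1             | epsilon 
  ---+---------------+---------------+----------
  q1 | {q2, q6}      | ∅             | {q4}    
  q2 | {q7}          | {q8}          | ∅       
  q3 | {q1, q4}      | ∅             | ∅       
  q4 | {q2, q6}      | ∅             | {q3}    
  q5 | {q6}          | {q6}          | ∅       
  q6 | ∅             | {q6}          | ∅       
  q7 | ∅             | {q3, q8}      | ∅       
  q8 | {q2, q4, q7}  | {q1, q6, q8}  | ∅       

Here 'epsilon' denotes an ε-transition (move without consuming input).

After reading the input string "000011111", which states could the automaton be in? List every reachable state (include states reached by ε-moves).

Start: ε-closure({q1}) = {q1, q3, q4}.
Read '0': {q1, q3, q4} → {q1, q2, q3, q4, q6}.
Read '0': {q1, q2, q3, q4, q6} → {q1, q2, q3, q4, q6, q7}.
Read '0': {q1, q2, q3, q4, q6, q7} → {q1, q2, q3, q4, q6, q7}.
Read '0': {q1, q2, q3, q4, q6, q7} → {q1, q2, q3, q4, q6, q7}.
Read '1': {q1, q2, q3, q4, q6, q7} → {q3, q6, q8}.
Read '1': {q3, q6, q8} → {q1, q3, q4, q6, q8}.
Read '1': {q1, q3, q4, q6, q8} → {q1, q3, q4, q6, q8}.
Read '1': {q1, q3, q4, q6, q8} → {q1, q3, q4, q6, q8}.
Read '1': {q1, q3, q4, q6, q8} → {q1, q3, q4, q6, q8}.

{q1, q3, q4, q6, q8}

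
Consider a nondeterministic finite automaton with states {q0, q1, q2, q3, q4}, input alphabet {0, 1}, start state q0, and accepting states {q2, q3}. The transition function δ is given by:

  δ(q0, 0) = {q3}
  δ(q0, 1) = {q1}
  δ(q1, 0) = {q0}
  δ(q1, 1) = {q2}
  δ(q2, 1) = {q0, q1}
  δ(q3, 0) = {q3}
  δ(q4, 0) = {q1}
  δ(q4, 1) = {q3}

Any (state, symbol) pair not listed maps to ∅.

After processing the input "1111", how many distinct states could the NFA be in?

2

Start in {q0}.
Read '1': {q0} → {q1}.
Read '1': {q1} → {q2}.
Read '1': {q2} → {q0, q1}.
Read '1': {q0, q1} → {q1, q2}.
That set has 2 states.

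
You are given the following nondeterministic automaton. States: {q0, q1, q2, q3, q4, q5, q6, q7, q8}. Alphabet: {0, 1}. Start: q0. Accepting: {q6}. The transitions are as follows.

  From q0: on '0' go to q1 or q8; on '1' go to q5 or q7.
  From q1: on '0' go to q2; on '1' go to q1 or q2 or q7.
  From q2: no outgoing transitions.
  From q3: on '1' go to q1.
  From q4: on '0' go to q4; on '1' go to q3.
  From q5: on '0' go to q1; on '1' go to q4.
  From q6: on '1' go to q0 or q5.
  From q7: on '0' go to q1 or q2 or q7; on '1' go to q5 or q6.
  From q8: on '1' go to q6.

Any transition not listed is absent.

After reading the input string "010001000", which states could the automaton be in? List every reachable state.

{q1, q2, q7}

Start in {q0}.
Read '0': {q0} → {q1, q8}.
Read '1': {q1, q8} → {q1, q2, q6, q7}.
Read '0': {q1, q2, q6, q7} → {q1, q2, q7}.
Read '0': {q1, q2, q7} → {q1, q2, q7}.
Read '0': {q1, q2, q7} → {q1, q2, q7}.
Read '1': {q1, q2, q7} → {q1, q2, q5, q6, q7}.
Read '0': {q1, q2, q5, q6, q7} → {q1, q2, q7}.
Read '0': {q1, q2, q7} → {q1, q2, q7}.
Read '0': {q1, q2, q7} → {q1, q2, q7}.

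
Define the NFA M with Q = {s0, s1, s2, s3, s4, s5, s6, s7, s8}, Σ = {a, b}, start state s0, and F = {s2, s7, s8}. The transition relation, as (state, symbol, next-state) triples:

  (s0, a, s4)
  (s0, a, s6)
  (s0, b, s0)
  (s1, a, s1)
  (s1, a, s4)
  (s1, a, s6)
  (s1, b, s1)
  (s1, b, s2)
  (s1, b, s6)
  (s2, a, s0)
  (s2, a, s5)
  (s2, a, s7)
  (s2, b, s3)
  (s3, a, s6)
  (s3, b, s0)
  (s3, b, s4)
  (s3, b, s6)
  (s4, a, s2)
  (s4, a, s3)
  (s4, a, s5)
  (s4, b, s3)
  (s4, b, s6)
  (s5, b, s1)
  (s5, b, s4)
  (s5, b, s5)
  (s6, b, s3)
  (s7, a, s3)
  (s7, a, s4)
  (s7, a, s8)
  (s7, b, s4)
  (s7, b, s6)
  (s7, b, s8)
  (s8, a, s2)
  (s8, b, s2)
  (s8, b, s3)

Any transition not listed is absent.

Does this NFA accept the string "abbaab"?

Yes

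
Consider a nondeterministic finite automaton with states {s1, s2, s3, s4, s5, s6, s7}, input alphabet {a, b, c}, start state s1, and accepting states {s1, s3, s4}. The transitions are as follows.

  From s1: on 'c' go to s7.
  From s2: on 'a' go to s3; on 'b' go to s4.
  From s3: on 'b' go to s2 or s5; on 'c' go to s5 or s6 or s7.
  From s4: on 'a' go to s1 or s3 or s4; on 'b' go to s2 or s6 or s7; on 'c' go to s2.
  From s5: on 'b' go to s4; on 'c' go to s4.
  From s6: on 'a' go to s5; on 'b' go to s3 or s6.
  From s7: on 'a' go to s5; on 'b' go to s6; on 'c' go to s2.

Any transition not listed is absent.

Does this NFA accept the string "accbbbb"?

No

Start in {s1}.
Read 'a': {s1} → ∅.
The set is empty and remains empty for the remaining 6 symbols.
The final set ∅ contains no accepting state.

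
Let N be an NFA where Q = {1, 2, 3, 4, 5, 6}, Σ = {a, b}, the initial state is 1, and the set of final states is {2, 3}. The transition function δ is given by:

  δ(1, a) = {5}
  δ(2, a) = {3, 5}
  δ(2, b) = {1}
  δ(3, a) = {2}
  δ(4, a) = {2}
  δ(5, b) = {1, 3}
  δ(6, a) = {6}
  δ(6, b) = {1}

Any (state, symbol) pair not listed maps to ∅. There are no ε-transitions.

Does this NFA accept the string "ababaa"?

Start in {1}.
Read 'a': {1} → {5}.
Read 'b': {5} → {1, 3}.
Read 'a': {1, 3} → {2, 5}.
Read 'b': {2, 5} → {1, 3}.
Read 'a': {1, 3} → {2, 5}.
Read 'a': {2, 5} → {3, 5}.
The final set {3, 5} contains the accepting state 3.

Yes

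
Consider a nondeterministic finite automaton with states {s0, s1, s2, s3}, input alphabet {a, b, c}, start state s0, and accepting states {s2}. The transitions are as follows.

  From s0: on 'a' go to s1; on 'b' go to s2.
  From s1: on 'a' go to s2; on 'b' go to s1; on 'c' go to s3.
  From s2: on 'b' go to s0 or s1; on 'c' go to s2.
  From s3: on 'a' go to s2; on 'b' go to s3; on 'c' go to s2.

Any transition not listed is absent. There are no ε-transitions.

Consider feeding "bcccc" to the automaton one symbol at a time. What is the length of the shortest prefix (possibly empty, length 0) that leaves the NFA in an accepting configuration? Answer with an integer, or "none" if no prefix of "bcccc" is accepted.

1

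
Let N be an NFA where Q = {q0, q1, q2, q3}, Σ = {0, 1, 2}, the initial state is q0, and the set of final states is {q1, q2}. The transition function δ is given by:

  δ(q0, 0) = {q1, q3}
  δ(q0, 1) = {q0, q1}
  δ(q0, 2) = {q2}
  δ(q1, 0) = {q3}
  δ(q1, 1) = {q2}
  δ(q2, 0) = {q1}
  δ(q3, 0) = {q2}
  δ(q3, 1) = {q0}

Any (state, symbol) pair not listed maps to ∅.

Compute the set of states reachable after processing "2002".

∅

Start in {q0}.
Read '2': q0→{q2}; now {q2}.
Read '0': q2→{q1}; now {q1}.
Read '0': q1→{q3}; now {q3}.
Read '2': q3→∅; now ∅.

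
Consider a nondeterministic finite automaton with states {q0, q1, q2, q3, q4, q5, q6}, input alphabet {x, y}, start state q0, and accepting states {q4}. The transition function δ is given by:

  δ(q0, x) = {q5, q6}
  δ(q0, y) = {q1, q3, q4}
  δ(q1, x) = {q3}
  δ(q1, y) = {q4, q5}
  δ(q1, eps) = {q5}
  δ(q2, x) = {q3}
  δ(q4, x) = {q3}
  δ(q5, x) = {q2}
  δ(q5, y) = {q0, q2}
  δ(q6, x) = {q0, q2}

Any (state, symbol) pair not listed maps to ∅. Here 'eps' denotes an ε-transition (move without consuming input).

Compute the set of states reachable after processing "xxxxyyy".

Start in {q0}.
Read 'x': {q0} → {q5, q6}.
Read 'x': {q5, q6} → {q0, q2}.
Read 'x': {q0, q2} → {q3, q5, q6}.
Read 'x': {q3, q5, q6} → {q0, q2}.
Read 'y': {q0, q2} → {q1, q3, q4, q5}.
Read 'y': {q1, q3, q4, q5} → {q0, q2, q4, q5}.
Read 'y': {q0, q2, q4, q5} → {q0, q1, q2, q3, q4, q5}.

{q0, q1, q2, q3, q4, q5}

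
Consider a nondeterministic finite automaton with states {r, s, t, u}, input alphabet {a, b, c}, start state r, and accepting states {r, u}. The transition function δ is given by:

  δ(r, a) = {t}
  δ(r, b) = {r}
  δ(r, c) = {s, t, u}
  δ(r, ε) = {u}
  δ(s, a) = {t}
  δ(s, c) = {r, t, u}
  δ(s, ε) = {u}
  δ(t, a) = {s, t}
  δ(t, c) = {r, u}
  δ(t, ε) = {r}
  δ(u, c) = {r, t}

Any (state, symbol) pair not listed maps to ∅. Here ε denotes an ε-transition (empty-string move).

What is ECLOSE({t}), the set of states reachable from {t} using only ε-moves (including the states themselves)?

Begin with {t}.
ε-move t → r; add r.
ε-move r → u; add u.

{r, t, u}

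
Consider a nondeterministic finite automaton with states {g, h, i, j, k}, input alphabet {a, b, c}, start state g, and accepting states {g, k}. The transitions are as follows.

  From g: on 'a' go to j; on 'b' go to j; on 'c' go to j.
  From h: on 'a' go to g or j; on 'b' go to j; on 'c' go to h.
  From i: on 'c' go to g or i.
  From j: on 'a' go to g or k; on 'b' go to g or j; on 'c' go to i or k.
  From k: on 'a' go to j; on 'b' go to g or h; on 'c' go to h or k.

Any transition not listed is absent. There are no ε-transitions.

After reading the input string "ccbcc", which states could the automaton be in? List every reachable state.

Start in {g}.
Read 'c': {g} → {j}.
Read 'c': {j} → {i, k}.
Read 'b': {i, k} → {g, h}.
Read 'c': {g, h} → {h, j}.
Read 'c': {h, j} → {h, i, k}.

{h, i, k}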